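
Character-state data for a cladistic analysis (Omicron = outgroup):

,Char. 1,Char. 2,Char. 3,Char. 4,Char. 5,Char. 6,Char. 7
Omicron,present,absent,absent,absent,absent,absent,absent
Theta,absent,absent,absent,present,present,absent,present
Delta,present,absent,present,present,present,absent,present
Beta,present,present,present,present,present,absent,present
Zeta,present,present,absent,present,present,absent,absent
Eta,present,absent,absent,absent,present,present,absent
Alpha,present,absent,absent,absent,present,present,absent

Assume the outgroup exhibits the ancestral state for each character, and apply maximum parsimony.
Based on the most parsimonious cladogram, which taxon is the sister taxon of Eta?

Character polarity is set by the outgroup: the derived state is whichever differs from the outgroup's state, so for Char. 1 the derived state is 'absent', and for the remaining characters it is 'present'.
Char. 1 (derived state 'absent') is unique to Theta (autapomorphy; uninformative for grouping).
Char. 2 groups Beta and Zeta, which is incompatible with the clades supported by the remaining characters; treating it as convergent (homoplasy) costs fewer steps than any alternative tree.
Only Beta and Delta show the derived state 'present' for Char. 3, supporting them as a clade.
Only Beta, Delta, Theta, and Zeta show the derived state 'present' for Char. 4, supporting them as a clade.
All ingroup taxa share the derived state 'present' for Char. 5; it defines the ingroup but does not resolve relationships within it.
Char. 6 (derived state 'present') is shared by Alpha and Eta — a synapomorphy uniting that clade.
Char. 7 (derived state 'present') is shared by Beta, Delta, and Theta — a synapomorphy uniting that clade.
Most parsimonious ingroup topology: (((Theta,(Delta,Beta)),Zeta),(Eta,Alpha)).
Eta and Alpha form a cherry on this tree, so they are sister taxa.

Alpha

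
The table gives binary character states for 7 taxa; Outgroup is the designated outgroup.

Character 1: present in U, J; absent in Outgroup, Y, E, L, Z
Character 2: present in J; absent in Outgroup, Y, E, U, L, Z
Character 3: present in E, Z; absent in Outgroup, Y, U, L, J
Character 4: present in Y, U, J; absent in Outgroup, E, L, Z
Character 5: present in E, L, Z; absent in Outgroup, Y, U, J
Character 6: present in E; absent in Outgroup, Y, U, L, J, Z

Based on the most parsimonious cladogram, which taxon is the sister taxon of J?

U

The outgroup has state 'absent' for every character, so 'present' is the derived state throughout.
Character 1: derived state 'present' in J and U only — synapomorphy for {J, U}.
Character 2 (derived state 'present') is unique to J (autapomorphy; uninformative for grouping).
Character 3 (derived state 'present') is shared by E and Z — a synapomorphy uniting that clade.
Character 4: derived state 'present' in J, U, and Y only — synapomorphy for {J, U, Y}.
Character 5: derived state 'present' in E, L, and Z only — synapomorphy for {E, L, Z}.
Character 6: derived state 'present' in E only — an autapomorphy, so it tells us nothing about relationships among taxa.
Most parsimonious ingroup topology: ((Y,(U,J)),((E,Z),L)).
J and U form a cherry on this tree, so they are sister taxa.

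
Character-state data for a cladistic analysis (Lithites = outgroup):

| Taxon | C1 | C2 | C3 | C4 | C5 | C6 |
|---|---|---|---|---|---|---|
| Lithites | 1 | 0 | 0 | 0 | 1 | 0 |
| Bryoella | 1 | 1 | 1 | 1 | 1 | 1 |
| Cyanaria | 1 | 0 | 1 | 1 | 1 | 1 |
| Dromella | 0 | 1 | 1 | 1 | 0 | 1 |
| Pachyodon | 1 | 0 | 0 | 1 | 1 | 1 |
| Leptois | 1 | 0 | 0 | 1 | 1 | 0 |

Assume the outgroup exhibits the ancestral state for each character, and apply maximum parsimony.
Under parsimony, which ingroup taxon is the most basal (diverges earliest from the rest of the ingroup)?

Character polarity is set by the outgroup: the derived state is whichever differs from the outgroup's state, so for C1, C5 the derived state is '0', and for the remaining characters it is '1'.
C1: derived state '0' in Dromella only — an autapomorphy, so it tells us nothing about relationships among taxa.
C2: derived state '1' in Bryoella and Dromella only — synapomorphy for {Bryoella, Dromella}.
Only Bryoella, Cyanaria, and Dromella show the derived state '1' for C3, supporting them as a clade.
All ingroup taxa share the derived state '1' for C4; it defines the ingroup but does not resolve relationships within it.
C5 (derived state '0') is unique to Dromella (autapomorphy; uninformative for grouping).
C6: derived state '1' in Bryoella, Cyanaria, Dromella, and Pachyodon only — synapomorphy for {Bryoella, Cyanaria, Dromella, Pachyodon}.
Most parsimonious ingroup topology: ((((Bryoella,Dromella),Cyanaria),Pachyodon),Leptois).
Leptois is sister to the clade containing all other ingroup taxa, so it is the earliest-diverging (most basal) ingroup lineage.

Leptois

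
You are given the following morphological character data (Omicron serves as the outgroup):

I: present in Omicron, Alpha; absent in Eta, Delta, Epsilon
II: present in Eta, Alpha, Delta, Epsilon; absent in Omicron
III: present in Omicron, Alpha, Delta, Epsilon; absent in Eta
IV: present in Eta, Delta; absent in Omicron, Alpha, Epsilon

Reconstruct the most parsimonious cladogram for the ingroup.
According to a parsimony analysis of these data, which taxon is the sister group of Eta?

Delta

Character polarity is set by the outgroup: the derived state is whichever differs from the outgroup's state, so for I, III the derived state is 'absent', and for the remaining characters it is 'present'.
Only Delta, Epsilon, and Eta show the derived state 'absent' for I, supporting them as a clade.
II (derived state 'present') is shared by all ingroup taxa — unites the whole ingroup.
III: derived state 'absent' in Eta only — an autapomorphy, so it tells us nothing about relationships among taxa.
Only Delta and Eta show the derived state 'present' for IV, supporting them as a clade.
Most parsimonious ingroup topology: (((Eta,Delta),Epsilon),Alpha).
Eta and Delta form a cherry on this tree, so they are sister taxa.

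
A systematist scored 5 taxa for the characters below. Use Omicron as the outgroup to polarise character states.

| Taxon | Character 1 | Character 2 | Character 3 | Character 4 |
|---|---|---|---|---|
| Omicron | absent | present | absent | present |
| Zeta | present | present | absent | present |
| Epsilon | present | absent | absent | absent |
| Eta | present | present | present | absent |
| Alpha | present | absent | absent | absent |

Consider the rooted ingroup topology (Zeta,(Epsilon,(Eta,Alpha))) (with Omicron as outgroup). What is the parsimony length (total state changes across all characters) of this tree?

Map each character onto (Zeta,(Epsilon,(Eta,Alpha))) (rooted by Omicron) and count the minimum state changes it requires (Fitch parsimony):
Character 1: 1; Character 2: 2; Character 3: 1; Character 4: 1.
Total tree length = 5.

5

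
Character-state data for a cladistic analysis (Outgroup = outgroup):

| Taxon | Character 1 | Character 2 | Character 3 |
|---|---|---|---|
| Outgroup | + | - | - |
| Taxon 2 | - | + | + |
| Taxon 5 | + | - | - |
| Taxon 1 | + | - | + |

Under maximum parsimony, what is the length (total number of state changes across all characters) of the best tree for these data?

Character polarity is set by the outgroup: the derived state is whichever differs from the outgroup's state, so for Character 1 the derived state is '-', and for the remaining characters it is '+'.
Character 1: derived state '-' in Taxon 2 only — an autapomorphy, so it tells us nothing about relationships among taxa.
Character 2 (derived state '+') is unique to Taxon 2 (autapomorphy; uninformative for grouping).
Character 3: derived state '+' in Taxon 1 and Taxon 2 only — synapomorphy for {Taxon 1, Taxon 2}.
Most parsimonious ingroup topology: ((Taxon 2,Taxon 1),Taxon 5).
Changes per character on this tree: Character 1: 1; Character 2: 1; Character 3: 1.
Total = 3.

3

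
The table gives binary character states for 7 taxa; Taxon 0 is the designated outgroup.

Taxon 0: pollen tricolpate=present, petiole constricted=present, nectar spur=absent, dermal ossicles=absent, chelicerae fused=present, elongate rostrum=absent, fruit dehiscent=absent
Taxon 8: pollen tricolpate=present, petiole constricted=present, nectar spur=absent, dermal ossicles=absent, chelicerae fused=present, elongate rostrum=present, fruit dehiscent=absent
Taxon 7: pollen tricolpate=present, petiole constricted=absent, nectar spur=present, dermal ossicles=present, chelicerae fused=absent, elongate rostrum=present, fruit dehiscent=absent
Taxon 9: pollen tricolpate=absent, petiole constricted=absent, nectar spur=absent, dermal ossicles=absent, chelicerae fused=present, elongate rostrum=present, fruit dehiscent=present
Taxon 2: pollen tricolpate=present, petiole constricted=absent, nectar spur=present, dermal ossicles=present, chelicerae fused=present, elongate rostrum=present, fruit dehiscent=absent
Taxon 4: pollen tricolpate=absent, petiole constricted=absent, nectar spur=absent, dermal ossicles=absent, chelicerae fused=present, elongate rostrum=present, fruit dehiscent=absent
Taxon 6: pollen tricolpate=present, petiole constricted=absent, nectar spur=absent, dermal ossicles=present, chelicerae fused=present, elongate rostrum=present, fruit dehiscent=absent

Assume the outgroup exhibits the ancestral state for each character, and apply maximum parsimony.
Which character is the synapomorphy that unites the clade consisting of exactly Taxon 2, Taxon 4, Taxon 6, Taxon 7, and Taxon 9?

Character polarity is set by the outgroup: the derived state is whichever differs from the outgroup's state, so for pollen tricolpate, petiole constricted, chelicerae fused the derived state is 'absent', and for the remaining characters it is 'present'.
pollen tricolpate: derived state 'absent' in Taxon 4 and Taxon 9 only — synapomorphy for {Taxon 4, Taxon 9}.
petiole constricted (derived state 'absent') is shared by Taxon 2, Taxon 4, Taxon 6, Taxon 7, and Taxon 9 — a synapomorphy uniting that clade.
Only Taxon 2 and Taxon 7 show the derived state 'present' for nectar spur, supporting them as a clade.
dermal ossicles: derived state 'present' in Taxon 2, Taxon 6, and Taxon 7 only — synapomorphy for {Taxon 2, Taxon 6, Taxon 7}.
chelicerae fused: derived state 'absent' in Taxon 7 only — an autapomorphy, so it tells us nothing about relationships among taxa.
All ingroup taxa share the derived state 'present' for elongate rostrum; it defines the ingroup but does not resolve relationships within it.
fruit dehiscent: derived state 'present' in Taxon 9 only — an autapomorphy, so it tells us nothing about relationships among taxa.
Most parsimonious ingroup topology: (Taxon 8,(((Taxon 7,Taxon 2),Taxon 6),(Taxon 9,Taxon 4))).
The clade {Taxon 2, Taxon 4, Taxon 6, Taxon 7, Taxon 9} is supported by petiole constricted: its derived state 'absent' occurs in exactly those taxa and in no other taxon (including the outgroup).

petiole constricted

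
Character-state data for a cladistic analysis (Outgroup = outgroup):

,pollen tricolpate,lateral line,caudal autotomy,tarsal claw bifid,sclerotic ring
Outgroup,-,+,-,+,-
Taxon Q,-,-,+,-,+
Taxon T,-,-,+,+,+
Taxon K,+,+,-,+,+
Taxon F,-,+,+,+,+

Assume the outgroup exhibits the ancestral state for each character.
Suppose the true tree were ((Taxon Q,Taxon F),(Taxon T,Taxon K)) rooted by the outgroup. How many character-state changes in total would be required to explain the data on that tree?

7

Map each character onto ((Taxon Q,Taxon F),(Taxon T,Taxon K)) (rooted by Outgroup) and count the minimum state changes it requires (Fitch parsimony):
pollen tricolpate: 1; lateral line: 2; caudal autotomy: 2; tarsal claw bifid: 1; sclerotic ring: 1.
Total tree length = 7.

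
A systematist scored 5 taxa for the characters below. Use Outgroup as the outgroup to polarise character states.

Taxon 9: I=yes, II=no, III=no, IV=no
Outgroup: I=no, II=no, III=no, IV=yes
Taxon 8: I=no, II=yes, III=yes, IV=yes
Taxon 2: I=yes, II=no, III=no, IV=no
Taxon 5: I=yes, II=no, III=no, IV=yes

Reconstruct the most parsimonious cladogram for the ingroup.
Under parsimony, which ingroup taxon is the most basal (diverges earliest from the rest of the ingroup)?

Taxon 8

Character polarity is set by the outgroup: the derived state is whichever differs from the outgroup's state, so for IV the derived state is 'no', and for the remaining characters it is 'yes'.
I (derived state 'yes') is shared by Taxon 2, Taxon 5, and Taxon 9 — a synapomorphy uniting that clade.
II (derived state 'yes') is unique to Taxon 8 (autapomorphy; uninformative for grouping).
III (derived state 'yes') is unique to Taxon 8 (autapomorphy; uninformative for grouping).
IV: derived state 'no' in Taxon 2 and Taxon 9 only — synapomorphy for {Taxon 2, Taxon 9}.
Most parsimonious ingroup topology: ((Taxon 5,(Taxon 2,Taxon 9)),Taxon 8).
Taxon 8 is sister to the clade containing all other ingroup taxa, so it is the earliest-diverging (most basal) ingroup lineage.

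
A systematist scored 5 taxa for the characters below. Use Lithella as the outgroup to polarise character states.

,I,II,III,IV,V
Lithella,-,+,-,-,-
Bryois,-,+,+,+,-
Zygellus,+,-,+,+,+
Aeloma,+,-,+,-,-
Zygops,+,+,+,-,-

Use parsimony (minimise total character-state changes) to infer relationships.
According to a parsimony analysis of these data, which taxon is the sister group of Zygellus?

Character polarity is set by the outgroup: the derived state is whichever differs from the outgroup's state, so for II the derived state is '-', and for the remaining characters it is '+'.
I (derived state '+') is shared by Aeloma, Zygellus, and Zygops — a synapomorphy uniting that clade.
II: derived state '-' in Aeloma and Zygellus only — synapomorphy for {Aeloma, Zygellus}.
III (derived state '+') is shared by all ingroup taxa — unites the whole ingroup.
IV groups Bryois and Zygellus, which is incompatible with the clades supported by the remaining characters; treating it as convergent (homoplasy) costs fewer steps than any alternative tree.
V: derived state '+' in Zygellus only — an autapomorphy, so it tells us nothing about relationships among taxa.
Most parsimonious ingroup topology: (Bryois,((Zygellus,Aeloma),Zygops)).
Zygellus and Aeloma form a cherry on this tree, so they are sister taxa.

Aeloma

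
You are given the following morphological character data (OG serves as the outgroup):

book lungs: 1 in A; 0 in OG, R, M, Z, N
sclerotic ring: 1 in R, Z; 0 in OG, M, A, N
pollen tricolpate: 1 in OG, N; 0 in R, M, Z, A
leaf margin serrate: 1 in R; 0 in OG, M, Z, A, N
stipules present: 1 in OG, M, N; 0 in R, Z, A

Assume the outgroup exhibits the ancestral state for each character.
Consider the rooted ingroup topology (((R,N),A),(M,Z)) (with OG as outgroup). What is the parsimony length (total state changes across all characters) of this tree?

Map each character onto (((R,N),A),(M,Z)) (rooted by OG) and count the minimum state changes it requires (Fitch parsimony):
book lungs: 1; sclerotic ring: 2; pollen tricolpate: 2; leaf margin serrate: 1; stipules present: 3.
Total tree length = 9.

9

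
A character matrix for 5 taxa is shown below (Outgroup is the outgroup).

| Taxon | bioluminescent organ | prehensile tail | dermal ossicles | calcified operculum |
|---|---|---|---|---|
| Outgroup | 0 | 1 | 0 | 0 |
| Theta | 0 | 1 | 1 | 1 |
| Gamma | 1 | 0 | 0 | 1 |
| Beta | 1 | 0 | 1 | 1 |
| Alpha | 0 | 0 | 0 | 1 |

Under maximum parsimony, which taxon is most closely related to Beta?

Character polarity is set by the outgroup: the derived state is whichever differs from the outgroup's state, so for prehensile tail the derived state is '0', and for the remaining characters it is '1'.
Only Beta and Gamma show the derived state '1' for bioluminescent organ, supporting them as a clade.
Only Alpha, Beta, and Gamma show the derived state '0' for prehensile tail, supporting them as a clade.
dermal ossicles (state '1') occurs in Beta and Theta but conflicts with the nesting implied by the other characters — most parsimoniously interpreted as homoplasy.
calcified operculum (derived state '1') is shared by all ingroup taxa — unites the whole ingroup.
Most parsimonious ingroup topology: (Theta,((Gamma,Beta),Alpha)).
Beta and Gamma form a cherry on this tree, so they are sister taxa.

Gamma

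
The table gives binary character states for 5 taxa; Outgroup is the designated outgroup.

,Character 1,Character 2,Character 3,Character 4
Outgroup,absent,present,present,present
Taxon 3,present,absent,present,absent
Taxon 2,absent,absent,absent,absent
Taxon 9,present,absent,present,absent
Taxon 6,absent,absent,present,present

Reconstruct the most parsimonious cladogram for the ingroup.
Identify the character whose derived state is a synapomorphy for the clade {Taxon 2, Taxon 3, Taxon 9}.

Character polarity is set by the outgroup: the derived state is whichever differs from the outgroup's state, so for Character 2, Character 3, Character 4 the derived state is 'absent', and for the remaining characters it is 'present'.
Character 1 (derived state 'present') is shared by Taxon 3 and Taxon 9 — a synapomorphy uniting that clade.
All ingroup taxa share the derived state 'absent' for Character 2; it defines the ingroup but does not resolve relationships within it.
Character 3 (derived state 'absent') is unique to Taxon 2 (autapomorphy; uninformative for grouping).
Only Taxon 2, Taxon 3, and Taxon 9 show the derived state 'absent' for Character 4, supporting them as a clade.
Most parsimonious ingroup topology: (((Taxon 3,Taxon 9),Taxon 2),Taxon 6).
The clade {Taxon 2, Taxon 3, Taxon 9} is supported by Character 4: its derived state 'absent' occurs in exactly those taxa and in no other taxon (including the outgroup).

Character 4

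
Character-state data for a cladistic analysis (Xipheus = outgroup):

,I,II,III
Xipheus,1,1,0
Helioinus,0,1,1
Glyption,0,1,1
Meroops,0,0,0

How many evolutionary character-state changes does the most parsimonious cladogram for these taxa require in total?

Character polarity is set by the outgroup: the derived state is whichever differs from the outgroup's state, so for I, II the derived state is '0', and for the remaining characters it is '1'.
I (derived state '0') is shared by all ingroup taxa — unites the whole ingroup.
II: derived state '0' in Meroops only — an autapomorphy, so it tells us nothing about relationships among taxa.
Only Glyption and Helioinus show the derived state '1' for III, supporting them as a clade.
Most parsimonious ingroup topology: ((Helioinus,Glyption),Meroops).
Changes per character on this tree: I: 1; II: 1; III: 1.
Total = 3.

3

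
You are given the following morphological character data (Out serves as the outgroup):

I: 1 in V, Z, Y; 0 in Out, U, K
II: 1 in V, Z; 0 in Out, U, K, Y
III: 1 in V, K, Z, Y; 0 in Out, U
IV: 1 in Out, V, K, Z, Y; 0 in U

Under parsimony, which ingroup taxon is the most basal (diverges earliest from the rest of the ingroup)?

Character polarity is set by the outgroup: the derived state is whichever differs from the outgroup's state, so for IV the derived state is '0', and for the remaining characters it is '1'.
I (derived state '1') is shared by V, Y, and Z — a synapomorphy uniting that clade.
II: derived state '1' in V and Z only — synapomorphy for {V, Z}.
Only K, V, Y, and Z show the derived state '1' for III, supporting them as a clade.
IV (derived state '0') is unique to U (autapomorphy; uninformative for grouping).
Most parsimonious ingroup topology: (U,(((V,Z),Y),K)).
U is sister to the clade containing all other ingroup taxa, so it is the earliest-diverging (most basal) ingroup lineage.

U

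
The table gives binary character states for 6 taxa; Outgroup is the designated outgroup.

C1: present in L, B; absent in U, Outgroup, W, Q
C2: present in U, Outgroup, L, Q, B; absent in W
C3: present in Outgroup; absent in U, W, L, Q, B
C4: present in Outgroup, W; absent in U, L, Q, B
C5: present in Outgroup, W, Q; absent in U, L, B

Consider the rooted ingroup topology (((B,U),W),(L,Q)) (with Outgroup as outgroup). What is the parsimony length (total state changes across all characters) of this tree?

8

Map each character onto (((B,U),W),(L,Q)) (rooted by Outgroup) and count the minimum state changes it requires (Fitch parsimony):
C1: 2; C2: 1; C3: 1; C4: 2; C5: 2.
Total tree length = 8.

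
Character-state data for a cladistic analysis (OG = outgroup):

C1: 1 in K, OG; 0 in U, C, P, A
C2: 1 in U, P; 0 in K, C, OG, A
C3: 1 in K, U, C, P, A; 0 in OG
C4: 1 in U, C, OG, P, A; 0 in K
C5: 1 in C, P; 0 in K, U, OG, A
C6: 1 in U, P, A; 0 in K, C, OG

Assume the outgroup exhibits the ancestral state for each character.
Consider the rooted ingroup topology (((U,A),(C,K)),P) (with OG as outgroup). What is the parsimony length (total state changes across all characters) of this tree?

Map each character onto (((U,A),(C,K)),P) (rooted by OG) and count the minimum state changes it requires (Fitch parsimony):
C1: 2; C2: 2; C3: 1; C4: 1; C5: 2; C6: 2.
Total tree length = 10.

10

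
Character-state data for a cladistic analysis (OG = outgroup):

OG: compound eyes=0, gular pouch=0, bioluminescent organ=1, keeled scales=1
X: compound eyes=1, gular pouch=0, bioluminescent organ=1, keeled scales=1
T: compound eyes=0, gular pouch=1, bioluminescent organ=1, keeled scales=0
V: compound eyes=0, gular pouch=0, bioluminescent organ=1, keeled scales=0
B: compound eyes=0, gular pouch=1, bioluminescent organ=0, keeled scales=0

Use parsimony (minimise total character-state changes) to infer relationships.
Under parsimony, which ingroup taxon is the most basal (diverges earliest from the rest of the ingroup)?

X

Character polarity is set by the outgroup: the derived state is whichever differs from the outgroup's state, so for bioluminescent organ, keeled scales the derived state is '0', and for the remaining characters it is '1'.
compound eyes (derived state '1') is unique to X (autapomorphy; uninformative for grouping).
gular pouch (derived state '1') is shared by B and T — a synapomorphy uniting that clade.
bioluminescent organ (derived state '0') is unique to B (autapomorphy; uninformative for grouping).
keeled scales: derived state '0' in B, T, and V only — synapomorphy for {B, T, V}.
Most parsimonious ingroup topology: (X,((T,B),V)).
X is sister to the clade containing all other ingroup taxa, so it is the earliest-diverging (most basal) ingroup lineage.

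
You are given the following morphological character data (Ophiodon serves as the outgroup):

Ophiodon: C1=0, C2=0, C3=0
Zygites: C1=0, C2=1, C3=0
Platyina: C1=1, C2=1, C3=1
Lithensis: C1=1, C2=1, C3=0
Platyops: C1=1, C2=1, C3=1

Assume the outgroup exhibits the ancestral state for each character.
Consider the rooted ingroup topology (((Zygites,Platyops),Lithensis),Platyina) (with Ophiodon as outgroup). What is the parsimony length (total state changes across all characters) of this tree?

Map each character onto (((Zygites,Platyops),Lithensis),Platyina) (rooted by Ophiodon) and count the minimum state changes it requires (Fitch parsimony):
C1: 2; C2: 1; C3: 2.
Total tree length = 5.

5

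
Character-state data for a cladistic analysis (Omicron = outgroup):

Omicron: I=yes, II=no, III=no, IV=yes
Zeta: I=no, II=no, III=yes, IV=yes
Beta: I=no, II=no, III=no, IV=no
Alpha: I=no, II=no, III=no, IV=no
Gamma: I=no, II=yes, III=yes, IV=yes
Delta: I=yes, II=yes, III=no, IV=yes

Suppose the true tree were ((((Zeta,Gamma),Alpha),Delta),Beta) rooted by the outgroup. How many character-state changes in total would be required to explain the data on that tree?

Map each character onto ((((Zeta,Gamma),Alpha),Delta),Beta) (rooted by Omicron) and count the minimum state changes it requires (Fitch parsimony):
I: 2; II: 2; III: 1; IV: 2.
Total tree length = 7.

7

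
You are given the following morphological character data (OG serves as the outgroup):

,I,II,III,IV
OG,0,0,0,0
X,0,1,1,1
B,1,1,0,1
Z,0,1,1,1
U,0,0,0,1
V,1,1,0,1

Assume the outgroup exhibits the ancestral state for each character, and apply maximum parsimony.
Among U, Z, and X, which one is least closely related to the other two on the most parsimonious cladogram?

The outgroup has state '0' for every character, so '1' is the derived state throughout.
Only B and V show the derived state '1' for I, supporting them as a clade.
II (derived state '1') is shared by B, V, X, and Z — a synapomorphy uniting that clade.
III (derived state '1') is shared by X and Z — a synapomorphy uniting that clade.
All ingroup taxa share the derived state '1' for IV; it defines the ingroup but does not resolve relationships within it.
Most parsimonious ingroup topology: (((X,Z),(B,V)),U).
Z and X share a more recent common ancestor with each other than either does with U, so U is the least closely related of the three.

U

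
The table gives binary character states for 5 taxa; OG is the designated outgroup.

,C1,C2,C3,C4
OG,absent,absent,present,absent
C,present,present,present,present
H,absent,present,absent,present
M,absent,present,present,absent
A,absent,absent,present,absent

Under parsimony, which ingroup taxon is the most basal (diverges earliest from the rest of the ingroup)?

Character polarity is set by the outgroup: the derived state is whichever differs from the outgroup's state, so for C3 the derived state is 'absent', and for the remaining characters it is 'present'.
C1 (derived state 'present') is unique to C (autapomorphy; uninformative for grouping).
C2 (derived state 'present') is shared by C, H, and M — a synapomorphy uniting that clade.
C3 (derived state 'absent') is unique to H (autapomorphy; uninformative for grouping).
C4: derived state 'present' in C and H only — synapomorphy for {C, H}.
Most parsimonious ingroup topology: (((C,H),M),A).
A is sister to the clade containing all other ingroup taxa, so it is the earliest-diverging (most basal) ingroup lineage.

A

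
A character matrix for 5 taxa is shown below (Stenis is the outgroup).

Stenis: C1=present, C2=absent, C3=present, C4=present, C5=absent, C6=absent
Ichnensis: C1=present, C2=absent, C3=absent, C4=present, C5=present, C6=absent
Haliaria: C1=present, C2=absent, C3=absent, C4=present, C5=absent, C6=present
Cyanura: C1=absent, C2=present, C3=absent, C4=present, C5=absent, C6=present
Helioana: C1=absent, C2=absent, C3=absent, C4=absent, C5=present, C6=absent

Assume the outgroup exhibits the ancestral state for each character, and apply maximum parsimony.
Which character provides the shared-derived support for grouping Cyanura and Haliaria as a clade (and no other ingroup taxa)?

Character polarity is set by the outgroup: the derived state is whichever differs from the outgroup's state, so for C1, C3, C4 the derived state is 'absent', and for the remaining characters it is 'present'.
C1 (state 'absent') occurs in Cyanura and Helioana but conflicts with the nesting implied by the other characters — most parsimoniously interpreted as homoplasy.
C2: derived state 'present' in Cyanura only — an autapomorphy, so it tells us nothing about relationships among taxa.
All ingroup taxa share the derived state 'absent' for C3; it defines the ingroup but does not resolve relationships within it.
C4: derived state 'absent' in Helioana only — an autapomorphy, so it tells us nothing about relationships among taxa.
C5 (derived state 'present') is shared by Helioana and Ichnensis — a synapomorphy uniting that clade.
C6 (derived state 'present') is shared by Cyanura and Haliaria — a synapomorphy uniting that clade.
Most parsimonious ingroup topology: ((Ichnensis,Helioana),(Haliaria,Cyanura)).
The clade {Cyanura, Haliaria} is supported by C6: its derived state 'present' occurs in exactly those taxa and in no other taxon (including the outgroup).

C6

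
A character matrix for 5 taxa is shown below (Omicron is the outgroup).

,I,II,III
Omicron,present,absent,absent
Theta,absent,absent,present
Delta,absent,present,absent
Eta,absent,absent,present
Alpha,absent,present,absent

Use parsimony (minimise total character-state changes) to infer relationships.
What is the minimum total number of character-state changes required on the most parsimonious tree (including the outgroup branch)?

Character polarity is set by the outgroup: the derived state is whichever differs from the outgroup's state, so for I the derived state is 'absent', and for the remaining characters it is 'present'.
All ingroup taxa share the derived state 'absent' for I; it defines the ingroup but does not resolve relationships within it.
Only Alpha and Delta show the derived state 'present' for II, supporting them as a clade.
III: derived state 'present' in Eta and Theta only — synapomorphy for {Eta, Theta}.
Most parsimonious ingroup topology: ((Theta,Eta),(Delta,Alpha)).
Changes per character on this tree: I: 1; II: 1; III: 1.
Total = 3.

3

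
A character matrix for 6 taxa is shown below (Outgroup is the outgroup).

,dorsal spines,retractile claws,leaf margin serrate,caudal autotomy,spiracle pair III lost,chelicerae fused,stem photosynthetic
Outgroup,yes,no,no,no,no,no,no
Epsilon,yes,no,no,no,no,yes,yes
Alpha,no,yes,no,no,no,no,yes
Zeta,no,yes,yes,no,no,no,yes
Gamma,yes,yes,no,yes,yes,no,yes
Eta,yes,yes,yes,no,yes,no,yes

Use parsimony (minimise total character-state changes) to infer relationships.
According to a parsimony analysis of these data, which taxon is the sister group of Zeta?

Alpha

Character polarity is set by the outgroup: the derived state is whichever differs from the outgroup's state, so for dorsal spines the derived state is 'no', and for the remaining characters it is 'yes'.
Only Alpha and Zeta show the derived state 'no' for dorsal spines, supporting them as a clade.
Only Alpha, Eta, Gamma, and Zeta show the derived state 'yes' for retractile claws, supporting them as a clade.
leaf margin serrate (state 'yes') occurs in Eta and Zeta but conflicts with the nesting implied by the other characters — most parsimoniously interpreted as homoplasy.
caudal autotomy: derived state 'yes' in Gamma only — an autapomorphy, so it tells us nothing about relationships among taxa.
spiracle pair III lost (derived state 'yes') is shared by Eta and Gamma — a synapomorphy uniting that clade.
chelicerae fused: derived state 'yes' in Epsilon only — an autapomorphy, so it tells us nothing about relationships among taxa.
All ingroup taxa share the derived state 'yes' for stem photosynthetic; it defines the ingroup but does not resolve relationships within it.
Most parsimonious ingroup topology: (Epsilon,((Alpha,Zeta),(Gamma,Eta))).
Zeta and Alpha form a cherry on this tree, so they are sister taxa.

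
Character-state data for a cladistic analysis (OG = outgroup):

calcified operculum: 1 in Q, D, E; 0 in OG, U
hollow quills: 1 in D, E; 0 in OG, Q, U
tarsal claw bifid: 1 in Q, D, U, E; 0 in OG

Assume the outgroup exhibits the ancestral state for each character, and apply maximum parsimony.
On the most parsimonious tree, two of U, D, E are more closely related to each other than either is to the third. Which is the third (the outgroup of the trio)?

The outgroup has state '0' for every character, so '1' is the derived state throughout.
calcified operculum (derived state '1') is shared by D, E, and Q — a synapomorphy uniting that clade.
hollow quills: derived state '1' in D and E only — synapomorphy for {D, E}.
tarsal claw bifid (derived state '1') is shared by all ingroup taxa — unites the whole ingroup.
Most parsimonious ingroup topology: ((Q,(D,E)),U).
D and E share a more recent common ancestor with each other than either does with U, so U is the least closely related of the three.

U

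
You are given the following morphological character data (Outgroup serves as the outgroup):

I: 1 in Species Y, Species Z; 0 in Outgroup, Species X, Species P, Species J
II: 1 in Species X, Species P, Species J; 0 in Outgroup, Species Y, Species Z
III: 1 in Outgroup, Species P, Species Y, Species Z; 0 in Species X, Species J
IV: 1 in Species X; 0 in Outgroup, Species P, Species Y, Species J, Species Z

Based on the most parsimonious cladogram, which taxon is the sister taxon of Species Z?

Character polarity is set by the outgroup: the derived state is whichever differs from the outgroup's state, so for III the derived state is '0', and for the remaining characters it is '1'.
Only Species Y and Species Z show the derived state '1' for I, supporting them as a clade.
II: derived state '1' in Species J, Species P, and Species X only — synapomorphy for {Species J, Species P, Species X}.
III (derived state '0') is shared by Species J and Species X — a synapomorphy uniting that clade.
IV (derived state '1') is unique to Species X (autapomorphy; uninformative for grouping).
Most parsimonious ingroup topology: (((Species X,Species J),Species P),(Species Y,Species Z)).
Species Z and Species Y form a cherry on this tree, so they are sister taxa.

Species Y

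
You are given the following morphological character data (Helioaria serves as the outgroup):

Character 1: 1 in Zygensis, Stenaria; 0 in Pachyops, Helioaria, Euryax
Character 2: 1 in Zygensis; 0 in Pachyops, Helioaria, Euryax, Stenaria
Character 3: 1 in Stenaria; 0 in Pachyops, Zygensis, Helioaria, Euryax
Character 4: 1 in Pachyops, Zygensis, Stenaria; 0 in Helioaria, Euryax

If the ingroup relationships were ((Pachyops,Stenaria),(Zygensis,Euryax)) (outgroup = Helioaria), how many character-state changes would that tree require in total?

Map each character onto ((Pachyops,Stenaria),(Zygensis,Euryax)) (rooted by Helioaria) and count the minimum state changes it requires (Fitch parsimony):
Character 1: 2; Character 2: 1; Character 3: 1; Character 4: 2.
Total tree length = 6.

6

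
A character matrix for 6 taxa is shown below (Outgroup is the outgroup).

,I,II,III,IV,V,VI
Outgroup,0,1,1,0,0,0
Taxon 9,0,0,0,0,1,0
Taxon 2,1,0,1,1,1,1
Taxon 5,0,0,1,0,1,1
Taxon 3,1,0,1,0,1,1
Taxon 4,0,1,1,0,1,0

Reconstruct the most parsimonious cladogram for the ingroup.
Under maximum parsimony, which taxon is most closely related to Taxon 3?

Character polarity is set by the outgroup: the derived state is whichever differs from the outgroup's state, so for II, III the derived state is '0', and for the remaining characters it is '1'.
Only Taxon 2 and Taxon 3 show the derived state '1' for I, supporting them as a clade.
II: derived state '0' in Taxon 2, Taxon 3, Taxon 5, and Taxon 9 only — synapomorphy for {Taxon 2, Taxon 3, Taxon 5, Taxon 9}.
III: derived state '0' in Taxon 9 only — an autapomorphy, so it tells us nothing about relationships among taxa.
IV: derived state '1' in Taxon 2 only — an autapomorphy, so it tells us nothing about relationships among taxa.
All ingroup taxa share the derived state '1' for V; it defines the ingroup but does not resolve relationships within it.
VI (derived state '1') is shared by Taxon 2, Taxon 3, and Taxon 5 — a synapomorphy uniting that clade.
Most parsimonious ingroup topology: ((Taxon 9,((Taxon 2,Taxon 3),Taxon 5)),Taxon 4).
Taxon 3 and Taxon 2 form a cherry on this tree, so they are sister taxa.

Taxon 2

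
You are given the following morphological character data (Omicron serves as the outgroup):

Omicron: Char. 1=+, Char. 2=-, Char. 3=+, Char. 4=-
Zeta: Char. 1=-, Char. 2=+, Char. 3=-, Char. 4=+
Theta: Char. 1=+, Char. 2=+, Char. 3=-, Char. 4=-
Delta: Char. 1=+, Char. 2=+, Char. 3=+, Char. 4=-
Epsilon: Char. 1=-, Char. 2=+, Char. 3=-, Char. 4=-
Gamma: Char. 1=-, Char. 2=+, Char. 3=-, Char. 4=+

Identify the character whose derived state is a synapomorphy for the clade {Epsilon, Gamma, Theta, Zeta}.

Character polarity is set by the outgroup: the derived state is whichever differs from the outgroup's state, so for Char. 1, Char. 3 the derived state is '-', and for the remaining characters it is '+'.
Only Epsilon, Gamma, and Zeta show the derived state '-' for Char. 1, supporting them as a clade.
Char. 2 (derived state '+') is shared by all ingroup taxa — unites the whole ingroup.
Char. 3: derived state '-' in Epsilon, Gamma, Theta, and Zeta only — synapomorphy for {Epsilon, Gamma, Theta, Zeta}.
Char. 4: derived state '+' in Gamma and Zeta only — synapomorphy for {Gamma, Zeta}.
Most parsimonious ingroup topology: ((((Zeta,Gamma),Epsilon),Theta),Delta).
The clade {Epsilon, Gamma, Theta, Zeta} is supported by Char. 3: its derived state '-' occurs in exactly those taxa and in no other taxon (including the outgroup).

Char. 3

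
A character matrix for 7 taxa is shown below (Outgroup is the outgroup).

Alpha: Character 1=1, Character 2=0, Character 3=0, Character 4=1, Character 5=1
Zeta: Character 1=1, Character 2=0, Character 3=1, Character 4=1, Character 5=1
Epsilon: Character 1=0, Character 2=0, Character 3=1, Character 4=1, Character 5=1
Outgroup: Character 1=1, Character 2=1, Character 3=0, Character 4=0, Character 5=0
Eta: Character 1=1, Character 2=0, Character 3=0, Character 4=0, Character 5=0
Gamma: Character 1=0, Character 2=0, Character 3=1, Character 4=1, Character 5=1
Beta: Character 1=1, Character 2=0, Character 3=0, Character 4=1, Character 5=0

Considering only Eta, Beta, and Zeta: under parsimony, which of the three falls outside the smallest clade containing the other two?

Character polarity is set by the outgroup: the derived state is whichever differs from the outgroup's state, so for Character 1, Character 2 the derived state is '0', and for the remaining characters it is '1'.
Character 1 (derived state '0') is shared by Epsilon and Gamma — a synapomorphy uniting that clade.
Character 2 (derived state '0') is shared by all ingroup taxa — unites the whole ingroup.
Character 3 (derived state '1') is shared by Epsilon, Gamma, and Zeta — a synapomorphy uniting that clade.
Character 4: derived state '1' in Alpha, Beta, Epsilon, Gamma, and Zeta only — synapomorphy for {Alpha, Beta, Epsilon, Gamma, Zeta}.
Character 5: derived state '1' in Alpha, Epsilon, Gamma, and Zeta only — synapomorphy for {Alpha, Epsilon, Gamma, Zeta}.
Most parsimonious ingroup topology: (((((Gamma,Epsilon),Zeta),Alpha),Beta),Eta).
Beta and Zeta share a more recent common ancestor with each other than either does with Eta, so Eta is the least closely related of the three.

Eta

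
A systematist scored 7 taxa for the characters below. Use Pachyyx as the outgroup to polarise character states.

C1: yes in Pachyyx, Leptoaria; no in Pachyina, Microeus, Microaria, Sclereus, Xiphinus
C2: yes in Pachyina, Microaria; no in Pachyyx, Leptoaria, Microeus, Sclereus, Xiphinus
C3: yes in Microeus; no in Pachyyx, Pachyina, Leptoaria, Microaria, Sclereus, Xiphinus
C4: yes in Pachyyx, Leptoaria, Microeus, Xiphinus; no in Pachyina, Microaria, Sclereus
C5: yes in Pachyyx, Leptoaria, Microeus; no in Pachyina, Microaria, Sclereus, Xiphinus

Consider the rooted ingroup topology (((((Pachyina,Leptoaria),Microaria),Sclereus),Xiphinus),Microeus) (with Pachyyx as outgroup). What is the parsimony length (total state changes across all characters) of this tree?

9

Map each character onto (((((Pachyina,Leptoaria),Microaria),Sclereus),Xiphinus),Microeus) (rooted by Pachyyx) and count the minimum state changes it requires (Fitch parsimony):
C1: 2; C2: 2; C3: 1; C4: 2; C5: 2.
Total tree length = 9.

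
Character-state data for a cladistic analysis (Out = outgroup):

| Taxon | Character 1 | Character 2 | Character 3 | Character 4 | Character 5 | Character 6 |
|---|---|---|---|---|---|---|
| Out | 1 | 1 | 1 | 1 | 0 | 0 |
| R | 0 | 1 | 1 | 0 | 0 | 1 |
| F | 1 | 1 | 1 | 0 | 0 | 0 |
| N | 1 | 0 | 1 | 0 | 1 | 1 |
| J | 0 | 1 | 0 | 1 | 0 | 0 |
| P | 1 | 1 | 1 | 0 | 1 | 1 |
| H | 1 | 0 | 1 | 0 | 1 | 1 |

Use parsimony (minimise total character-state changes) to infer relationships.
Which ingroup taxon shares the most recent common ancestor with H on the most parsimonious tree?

N

Character polarity is set by the outgroup: the derived state is whichever differs from the outgroup's state, so for Character 1, Character 2, Character 3, Character 4 the derived state is '0', and for the remaining characters it is '1'.
Character 1 (state '0') occurs in J and R but conflicts with the nesting implied by the other characters — most parsimoniously interpreted as homoplasy.
Character 2: derived state '0' in H and N only — synapomorphy for {H, N}.
Character 3: derived state '0' in J only — an autapomorphy, so it tells us nothing about relationships among taxa.
Character 4 (derived state '0') is shared by F, H, N, P, and R — a synapomorphy uniting that clade.
Character 5: derived state '1' in H, N, and P only — synapomorphy for {H, N, P}.
Character 6: derived state '1' in H, N, P, and R only — synapomorphy for {H, N, P, R}.
Most parsimonious ingroup topology: (((R,((N,H),P)),F),J).
H and N form a cherry on this tree, so they are sister taxa.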